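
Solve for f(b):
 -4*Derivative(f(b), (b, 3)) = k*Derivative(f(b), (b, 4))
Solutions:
 f(b) = C1 + C2*b + C3*b^2 + C4*exp(-4*b/k)


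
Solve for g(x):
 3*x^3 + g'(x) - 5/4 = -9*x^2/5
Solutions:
 g(x) = C1 - 3*x^4/4 - 3*x^3/5 + 5*x/4


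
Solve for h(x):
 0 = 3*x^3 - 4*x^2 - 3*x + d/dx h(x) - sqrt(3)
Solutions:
 h(x) = C1 - 3*x^4/4 + 4*x^3/3 + 3*x^2/2 + sqrt(3)*x


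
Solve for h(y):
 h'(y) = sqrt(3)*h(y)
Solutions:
 h(y) = C1*exp(sqrt(3)*y)


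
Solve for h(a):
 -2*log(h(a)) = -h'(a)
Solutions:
 li(h(a)) = C1 + 2*a


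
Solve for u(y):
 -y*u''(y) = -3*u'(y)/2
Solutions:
 u(y) = C1 + C2*y^(5/2)


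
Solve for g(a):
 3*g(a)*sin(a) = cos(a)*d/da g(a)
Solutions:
 g(a) = C1/cos(a)^3


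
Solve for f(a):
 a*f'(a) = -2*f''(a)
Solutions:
 f(a) = C1 + C2*erf(a/2)


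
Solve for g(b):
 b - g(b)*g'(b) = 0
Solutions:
 g(b) = -sqrt(C1 + b^2)
 g(b) = sqrt(C1 + b^2)


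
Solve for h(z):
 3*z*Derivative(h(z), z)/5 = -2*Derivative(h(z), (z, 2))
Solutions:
 h(z) = C1 + C2*erf(sqrt(15)*z/10)


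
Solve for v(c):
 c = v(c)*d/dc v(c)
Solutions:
 v(c) = -sqrt(C1 + c^2)
 v(c) = sqrt(C1 + c^2)


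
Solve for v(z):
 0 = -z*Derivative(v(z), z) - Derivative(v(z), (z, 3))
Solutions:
 v(z) = C1 + Integral(C2*airyai(-z) + C3*airybi(-z), z)


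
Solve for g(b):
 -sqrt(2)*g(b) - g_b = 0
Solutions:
 g(b) = C1*exp(-sqrt(2)*b)


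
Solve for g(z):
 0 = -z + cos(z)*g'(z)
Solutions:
 g(z) = C1 + Integral(z/cos(z), z)


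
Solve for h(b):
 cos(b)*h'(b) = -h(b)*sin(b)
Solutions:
 h(b) = C1*cos(b)


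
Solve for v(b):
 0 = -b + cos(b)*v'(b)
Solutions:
 v(b) = C1 + Integral(b/cos(b), b)


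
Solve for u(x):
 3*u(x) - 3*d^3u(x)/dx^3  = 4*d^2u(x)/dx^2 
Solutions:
 u(x) = C1*exp(-x*(32*2^(1/3)/(27*sqrt(473) + 601)^(1/3) + 16 + 2^(2/3)*(27*sqrt(473) + 601)^(1/3))/36)*sin(2^(1/3)*sqrt(3)*x*(-2^(1/3)*(27*sqrt(473) + 601)^(1/3) + 32/(27*sqrt(473) + 601)^(1/3))/36) + C2*exp(-x*(32*2^(1/3)/(27*sqrt(473) + 601)^(1/3) + 16 + 2^(2/3)*(27*sqrt(473) + 601)^(1/3))/36)*cos(2^(1/3)*sqrt(3)*x*(-2^(1/3)*(27*sqrt(473) + 601)^(1/3) + 32/(27*sqrt(473) + 601)^(1/3))/36) + C3*exp(x*(-8 + 32*2^(1/3)/(27*sqrt(473) + 601)^(1/3) + 2^(2/3)*(27*sqrt(473) + 601)^(1/3))/18)


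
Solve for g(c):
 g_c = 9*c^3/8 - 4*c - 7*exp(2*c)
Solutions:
 g(c) = C1 + 9*c^4/32 - 2*c^2 - 7*exp(2*c)/2


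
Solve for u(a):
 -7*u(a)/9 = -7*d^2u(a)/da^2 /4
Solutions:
 u(a) = C1*exp(-2*a/3) + C2*exp(2*a/3)


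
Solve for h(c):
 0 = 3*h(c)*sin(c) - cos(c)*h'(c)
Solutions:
 h(c) = C1/cos(c)^3


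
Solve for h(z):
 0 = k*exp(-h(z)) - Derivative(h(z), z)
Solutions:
 h(z) = log(C1 + k*z)


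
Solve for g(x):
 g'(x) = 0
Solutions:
 g(x) = C1


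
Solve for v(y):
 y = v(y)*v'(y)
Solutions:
 v(y) = -sqrt(C1 + y^2)
 v(y) = sqrt(C1 + y^2)


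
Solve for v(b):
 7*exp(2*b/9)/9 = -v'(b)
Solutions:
 v(b) = C1 - 7*exp(2*b/9)/2


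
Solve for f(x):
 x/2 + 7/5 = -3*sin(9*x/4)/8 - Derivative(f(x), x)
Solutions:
 f(x) = C1 - x^2/4 - 7*x/5 + cos(9*x/4)/6


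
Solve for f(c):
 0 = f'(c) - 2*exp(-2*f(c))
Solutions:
 f(c) = log(-sqrt(C1 + 4*c))
 f(c) = log(C1 + 4*c)/2


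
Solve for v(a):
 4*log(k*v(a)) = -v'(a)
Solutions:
 li(k*v(a))/k = C1 - 4*a


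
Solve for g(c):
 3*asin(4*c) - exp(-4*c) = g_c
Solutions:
 g(c) = C1 + 3*c*asin(4*c) + 3*sqrt(1 - 16*c^2)/4 + exp(-4*c)/4


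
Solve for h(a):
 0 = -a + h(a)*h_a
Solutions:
 h(a) = -sqrt(C1 + a^2)
 h(a) = sqrt(C1 + a^2)


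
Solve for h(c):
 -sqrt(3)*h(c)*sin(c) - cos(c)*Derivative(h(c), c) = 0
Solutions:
 h(c) = C1*cos(c)^(sqrt(3))


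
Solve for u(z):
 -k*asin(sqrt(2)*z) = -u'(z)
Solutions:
 u(z) = C1 + k*(z*asin(sqrt(2)*z) + sqrt(2)*sqrt(1 - 2*z^2)/2)


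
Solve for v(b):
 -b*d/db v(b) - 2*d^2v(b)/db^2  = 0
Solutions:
 v(b) = C1 + C2*erf(b/2)


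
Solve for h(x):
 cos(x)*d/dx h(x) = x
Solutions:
 h(x) = C1 + Integral(x/cos(x), x)


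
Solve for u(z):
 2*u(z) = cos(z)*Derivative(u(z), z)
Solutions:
 u(z) = C1*(sin(z) + 1)/(sin(z) - 1)


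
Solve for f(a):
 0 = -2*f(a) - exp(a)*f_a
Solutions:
 f(a) = C1*exp(2*exp(-a))


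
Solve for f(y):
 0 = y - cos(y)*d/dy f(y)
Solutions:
 f(y) = C1 + Integral(y/cos(y), y)


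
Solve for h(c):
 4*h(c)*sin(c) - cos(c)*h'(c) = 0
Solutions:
 h(c) = C1/cos(c)^4


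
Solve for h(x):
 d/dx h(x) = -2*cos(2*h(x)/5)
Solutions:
 2*x - 5*log(sin(2*h(x)/5) - 1)/4 + 5*log(sin(2*h(x)/5) + 1)/4 = C1


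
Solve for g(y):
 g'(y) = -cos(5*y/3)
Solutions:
 g(y) = C1 - 3*sin(5*y/3)/5


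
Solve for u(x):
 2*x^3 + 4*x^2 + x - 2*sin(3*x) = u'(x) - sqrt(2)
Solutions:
 u(x) = C1 + x^4/2 + 4*x^3/3 + x^2/2 + sqrt(2)*x + 2*cos(3*x)/3


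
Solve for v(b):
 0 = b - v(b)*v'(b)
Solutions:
 v(b) = -sqrt(C1 + b^2)
 v(b) = sqrt(C1 + b^2)


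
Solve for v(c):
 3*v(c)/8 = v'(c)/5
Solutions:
 v(c) = C1*exp(15*c/8)


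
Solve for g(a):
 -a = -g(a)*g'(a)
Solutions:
 g(a) = -sqrt(C1 + a^2)
 g(a) = sqrt(C1 + a^2)


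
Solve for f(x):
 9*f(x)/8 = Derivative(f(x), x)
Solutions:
 f(x) = C1*exp(9*x/8)


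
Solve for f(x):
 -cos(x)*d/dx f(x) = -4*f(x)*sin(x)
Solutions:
 f(x) = C1/cos(x)^4


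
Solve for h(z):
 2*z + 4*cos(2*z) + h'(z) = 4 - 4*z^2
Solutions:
 h(z) = C1 - 4*z^3/3 - z^2 + 4*z - 4*sin(z)*cos(z)


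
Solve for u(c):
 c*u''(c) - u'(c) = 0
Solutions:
 u(c) = C1 + C2*c^2


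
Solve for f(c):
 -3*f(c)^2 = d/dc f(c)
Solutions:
 f(c) = 1/(C1 + 3*c)


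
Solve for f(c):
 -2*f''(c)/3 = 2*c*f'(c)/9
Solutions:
 f(c) = C1 + C2*erf(sqrt(6)*c/6)


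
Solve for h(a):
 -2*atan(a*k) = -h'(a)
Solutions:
 h(a) = C1 + 2*Piecewise((a*atan(a*k) - log(a^2*k^2 + 1)/(2*k), Ne(k, 0)), (0, True))


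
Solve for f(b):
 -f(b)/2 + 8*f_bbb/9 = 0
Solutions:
 f(b) = C3*exp(6^(2/3)*b/4) + (C1*sin(3*2^(2/3)*3^(1/6)*b/8) + C2*cos(3*2^(2/3)*3^(1/6)*b/8))*exp(-6^(2/3)*b/8)


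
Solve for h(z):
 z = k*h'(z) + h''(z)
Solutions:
 h(z) = C1 + C2*exp(-k*z) + z^2/(2*k) - z/k^2


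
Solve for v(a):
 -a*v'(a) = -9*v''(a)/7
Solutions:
 v(a) = C1 + C2*erfi(sqrt(14)*a/6)


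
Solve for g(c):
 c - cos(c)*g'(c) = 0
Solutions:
 g(c) = C1 + Integral(c/cos(c), c)


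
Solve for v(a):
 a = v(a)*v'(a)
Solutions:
 v(a) = -sqrt(C1 + a^2)
 v(a) = sqrt(C1 + a^2)


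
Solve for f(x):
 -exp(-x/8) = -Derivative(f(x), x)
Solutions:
 f(x) = C1 - 8*exp(-x/8)


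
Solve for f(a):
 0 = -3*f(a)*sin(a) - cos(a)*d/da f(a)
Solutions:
 f(a) = C1*cos(a)^3


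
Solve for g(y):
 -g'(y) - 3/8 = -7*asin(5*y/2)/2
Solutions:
 g(y) = C1 + 7*y*asin(5*y/2)/2 - 3*y/8 + 7*sqrt(4 - 25*y^2)/10


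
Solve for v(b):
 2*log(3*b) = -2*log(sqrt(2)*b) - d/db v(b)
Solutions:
 v(b) = C1 - 4*b*log(b) - b*log(18) + 4*b


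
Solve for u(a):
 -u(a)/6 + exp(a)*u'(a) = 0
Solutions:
 u(a) = C1*exp(-exp(-a)/6)


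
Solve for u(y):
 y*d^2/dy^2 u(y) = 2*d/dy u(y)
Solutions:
 u(y) = C1 + C2*y^3


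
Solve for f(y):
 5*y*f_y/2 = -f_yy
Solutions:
 f(y) = C1 + C2*erf(sqrt(5)*y/2)


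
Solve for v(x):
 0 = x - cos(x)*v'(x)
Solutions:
 v(x) = C1 + Integral(x/cos(x), x)


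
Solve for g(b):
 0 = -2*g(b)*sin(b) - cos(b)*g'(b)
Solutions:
 g(b) = C1*cos(b)^2


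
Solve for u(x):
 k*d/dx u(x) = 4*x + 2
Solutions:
 u(x) = C1 + 2*x^2/k + 2*x/k


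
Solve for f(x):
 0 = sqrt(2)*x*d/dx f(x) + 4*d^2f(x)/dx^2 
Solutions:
 f(x) = C1 + C2*erf(2^(3/4)*x/4)


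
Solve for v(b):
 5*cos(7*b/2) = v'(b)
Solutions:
 v(b) = C1 + 10*sin(7*b/2)/7


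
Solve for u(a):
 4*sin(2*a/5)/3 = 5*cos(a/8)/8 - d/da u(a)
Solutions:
 u(a) = C1 + 5*sin(a/8) + 10*cos(2*a/5)/3


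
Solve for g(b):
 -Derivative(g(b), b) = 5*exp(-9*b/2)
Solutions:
 g(b) = C1 + 10*exp(-9*b/2)/9


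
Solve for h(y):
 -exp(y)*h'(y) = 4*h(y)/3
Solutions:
 h(y) = C1*exp(4*exp(-y)/3)


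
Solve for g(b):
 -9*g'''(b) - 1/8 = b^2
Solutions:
 g(b) = C1 + C2*b + C3*b^2 - b^5/540 - b^3/432


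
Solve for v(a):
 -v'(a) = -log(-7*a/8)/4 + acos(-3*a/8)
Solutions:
 v(a) = C1 + a*log(-a)/4 - a*acos(-3*a/8) - a*log(2) - a/4 + a*log(14)/4 - sqrt(64 - 9*a^2)/3


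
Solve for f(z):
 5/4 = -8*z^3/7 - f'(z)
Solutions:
 f(z) = C1 - 2*z^4/7 - 5*z/4


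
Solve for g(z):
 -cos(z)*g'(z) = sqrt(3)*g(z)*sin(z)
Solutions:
 g(z) = C1*cos(z)^(sqrt(3))


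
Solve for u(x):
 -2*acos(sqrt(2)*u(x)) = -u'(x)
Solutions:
 Integral(1/acos(sqrt(2)*_y), (_y, u(x))) = C1 + 2*x


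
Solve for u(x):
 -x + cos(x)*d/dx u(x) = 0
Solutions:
 u(x) = C1 + Integral(x/cos(x), x)


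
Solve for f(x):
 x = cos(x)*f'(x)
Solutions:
 f(x) = C1 + Integral(x/cos(x), x)


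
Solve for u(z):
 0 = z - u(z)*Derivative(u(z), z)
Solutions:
 u(z) = -sqrt(C1 + z^2)
 u(z) = sqrt(C1 + z^2)


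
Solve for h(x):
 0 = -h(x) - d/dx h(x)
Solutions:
 h(x) = C1*exp(-x)


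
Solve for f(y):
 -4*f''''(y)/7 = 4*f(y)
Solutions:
 f(y) = (C1*sin(sqrt(2)*7^(1/4)*y/2) + C2*cos(sqrt(2)*7^(1/4)*y/2))*exp(-sqrt(2)*7^(1/4)*y/2) + (C3*sin(sqrt(2)*7^(1/4)*y/2) + C4*cos(sqrt(2)*7^(1/4)*y/2))*exp(sqrt(2)*7^(1/4)*y/2)


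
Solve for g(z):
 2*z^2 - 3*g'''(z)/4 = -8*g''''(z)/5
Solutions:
 g(z) = C1 + C2*z + C3*z^2 + C4*exp(15*z/32) + 2*z^5/45 + 64*z^4/135 + 8192*z^3/2025


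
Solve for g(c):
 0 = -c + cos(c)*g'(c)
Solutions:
 g(c) = C1 + Integral(c/cos(c), c)


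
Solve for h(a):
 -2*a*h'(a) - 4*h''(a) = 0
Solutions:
 h(a) = C1 + C2*erf(a/2)


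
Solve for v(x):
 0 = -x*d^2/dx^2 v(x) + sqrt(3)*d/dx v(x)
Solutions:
 v(x) = C1 + C2*x^(1 + sqrt(3))


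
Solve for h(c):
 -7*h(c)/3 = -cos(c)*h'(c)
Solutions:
 h(c) = C1*(sin(c) + 1)^(7/6)/(sin(c) - 1)^(7/6)


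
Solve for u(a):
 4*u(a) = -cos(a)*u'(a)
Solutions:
 u(a) = C1*(sin(a)^2 - 2*sin(a) + 1)/(sin(a)^2 + 2*sin(a) + 1)


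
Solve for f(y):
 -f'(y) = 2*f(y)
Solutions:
 f(y) = C1*exp(-2*y)


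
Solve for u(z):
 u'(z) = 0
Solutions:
 u(z) = C1


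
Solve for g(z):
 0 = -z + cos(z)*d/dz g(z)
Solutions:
 g(z) = C1 + Integral(z/cos(z), z)


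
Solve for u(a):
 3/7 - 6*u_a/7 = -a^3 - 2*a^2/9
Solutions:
 u(a) = C1 + 7*a^4/24 + 7*a^3/81 + a/2


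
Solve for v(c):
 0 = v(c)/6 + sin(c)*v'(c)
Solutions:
 v(c) = C1*(cos(c) + 1)^(1/12)/(cos(c) - 1)^(1/12)


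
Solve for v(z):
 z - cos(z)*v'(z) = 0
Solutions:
 v(z) = C1 + Integral(z/cos(z), z)


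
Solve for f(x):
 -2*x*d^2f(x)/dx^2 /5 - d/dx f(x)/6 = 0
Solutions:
 f(x) = C1 + C2*x^(7/12)


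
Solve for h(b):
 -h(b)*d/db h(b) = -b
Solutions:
 h(b) = -sqrt(C1 + b^2)
 h(b) = sqrt(C1 + b^2)


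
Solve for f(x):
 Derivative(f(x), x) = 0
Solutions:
 f(x) = C1


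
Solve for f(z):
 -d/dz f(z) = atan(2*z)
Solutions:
 f(z) = C1 - z*atan(2*z) + log(4*z^2 + 1)/4


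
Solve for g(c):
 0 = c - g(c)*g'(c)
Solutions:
 g(c) = -sqrt(C1 + c^2)
 g(c) = sqrt(C1 + c^2)


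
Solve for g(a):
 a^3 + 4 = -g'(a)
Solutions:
 g(a) = C1 - a^4/4 - 4*a


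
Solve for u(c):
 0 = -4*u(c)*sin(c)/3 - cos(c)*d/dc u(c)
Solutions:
 u(c) = C1*cos(c)^(4/3)


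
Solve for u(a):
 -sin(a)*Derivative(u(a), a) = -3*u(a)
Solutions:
 u(a) = C1*(cos(a) - 1)^(3/2)/(cos(a) + 1)^(3/2)


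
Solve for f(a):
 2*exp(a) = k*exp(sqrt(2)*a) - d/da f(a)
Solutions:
 f(a) = C1 + sqrt(2)*k*exp(sqrt(2)*a)/2 - 2*exp(a)


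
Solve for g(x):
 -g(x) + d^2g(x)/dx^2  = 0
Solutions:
 g(x) = C1*exp(-x) + C2*exp(x)


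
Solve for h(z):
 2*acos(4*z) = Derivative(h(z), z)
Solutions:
 h(z) = C1 + 2*z*acos(4*z) - sqrt(1 - 16*z^2)/2


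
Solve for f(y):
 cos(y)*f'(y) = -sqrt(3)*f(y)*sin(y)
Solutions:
 f(y) = C1*cos(y)^(sqrt(3))


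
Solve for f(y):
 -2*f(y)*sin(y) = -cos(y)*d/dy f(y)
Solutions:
 f(y) = C1/cos(y)^2


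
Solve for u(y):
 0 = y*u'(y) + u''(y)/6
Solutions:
 u(y) = C1 + C2*erf(sqrt(3)*y)


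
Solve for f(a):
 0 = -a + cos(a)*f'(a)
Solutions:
 f(a) = C1 + Integral(a/cos(a), a)


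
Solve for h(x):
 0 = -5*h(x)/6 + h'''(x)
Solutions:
 h(x) = C3*exp(5^(1/3)*6^(2/3)*x/6) + (C1*sin(2^(2/3)*3^(1/6)*5^(1/3)*x/4) + C2*cos(2^(2/3)*3^(1/6)*5^(1/3)*x/4))*exp(-5^(1/3)*6^(2/3)*x/12)


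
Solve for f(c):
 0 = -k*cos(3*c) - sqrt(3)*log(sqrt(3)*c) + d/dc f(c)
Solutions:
 f(c) = C1 + sqrt(3)*c*(log(c) - 1) + sqrt(3)*c*log(3)/2 + k*sin(3*c)/3


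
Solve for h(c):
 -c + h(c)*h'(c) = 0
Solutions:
 h(c) = -sqrt(C1 + c^2)
 h(c) = sqrt(C1 + c^2)


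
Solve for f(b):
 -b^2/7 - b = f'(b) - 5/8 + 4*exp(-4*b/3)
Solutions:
 f(b) = C1 - b^3/21 - b^2/2 + 5*b/8 + 3*exp(-4*b/3)


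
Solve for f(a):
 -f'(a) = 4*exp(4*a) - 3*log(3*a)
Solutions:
 f(a) = C1 + 3*a*log(a) + 3*a*(-1 + log(3)) - exp(4*a)


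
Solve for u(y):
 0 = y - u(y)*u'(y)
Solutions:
 u(y) = -sqrt(C1 + y^2)
 u(y) = sqrt(C1 + y^2)


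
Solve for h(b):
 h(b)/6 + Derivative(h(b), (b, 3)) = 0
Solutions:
 h(b) = C3*exp(-6^(2/3)*b/6) + (C1*sin(2^(2/3)*3^(1/6)*b/4) + C2*cos(2^(2/3)*3^(1/6)*b/4))*exp(6^(2/3)*b/12)


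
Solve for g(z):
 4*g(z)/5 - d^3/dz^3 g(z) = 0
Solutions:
 g(z) = C3*exp(10^(2/3)*z/5) + (C1*sin(10^(2/3)*sqrt(3)*z/10) + C2*cos(10^(2/3)*sqrt(3)*z/10))*exp(-10^(2/3)*z/10)


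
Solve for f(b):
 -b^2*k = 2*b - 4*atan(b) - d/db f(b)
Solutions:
 f(b) = C1 + b^3*k/3 + b^2 - 4*b*atan(b) + 2*log(b^2 + 1)


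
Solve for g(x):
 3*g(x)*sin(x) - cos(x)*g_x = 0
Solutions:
 g(x) = C1/cos(x)^3


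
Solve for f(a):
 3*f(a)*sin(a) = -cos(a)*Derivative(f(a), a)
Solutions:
 f(a) = C1*cos(a)^3


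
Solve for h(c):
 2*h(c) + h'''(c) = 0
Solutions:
 h(c) = C3*exp(-2^(1/3)*c) + (C1*sin(2^(1/3)*sqrt(3)*c/2) + C2*cos(2^(1/3)*sqrt(3)*c/2))*exp(2^(1/3)*c/2)


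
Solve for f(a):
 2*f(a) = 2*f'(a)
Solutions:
 f(a) = C1*exp(a)


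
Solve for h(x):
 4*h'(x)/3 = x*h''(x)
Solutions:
 h(x) = C1 + C2*x^(7/3)


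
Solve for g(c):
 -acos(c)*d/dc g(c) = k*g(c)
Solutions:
 g(c) = C1*exp(-k*Integral(1/acos(c), c))


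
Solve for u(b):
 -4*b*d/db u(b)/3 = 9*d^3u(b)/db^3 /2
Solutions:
 u(b) = C1 + Integral(C2*airyai(-2*b/3) + C3*airybi(-2*b/3), b)


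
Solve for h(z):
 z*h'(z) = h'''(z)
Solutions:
 h(z) = C1 + Integral(C2*airyai(z) + C3*airybi(z), z)


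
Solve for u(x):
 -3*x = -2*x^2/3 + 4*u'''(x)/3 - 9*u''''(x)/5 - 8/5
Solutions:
 u(x) = C1 + C2*x + C3*x^2 + C4*exp(20*x/27) + x^5/120 - 3*x^4/80 - x^3/400


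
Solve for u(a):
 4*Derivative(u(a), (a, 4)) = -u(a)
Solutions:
 u(a) = (C1*sin(a/2) + C2*cos(a/2))*exp(-a/2) + (C3*sin(a/2) + C4*cos(a/2))*exp(a/2)


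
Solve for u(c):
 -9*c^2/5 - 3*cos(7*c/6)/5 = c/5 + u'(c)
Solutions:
 u(c) = C1 - 3*c^3/5 - c^2/10 - 18*sin(7*c/6)/35


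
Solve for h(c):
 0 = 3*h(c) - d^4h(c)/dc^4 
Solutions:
 h(c) = C1*exp(-3^(1/4)*c) + C2*exp(3^(1/4)*c) + C3*sin(3^(1/4)*c) + C4*cos(3^(1/4)*c)


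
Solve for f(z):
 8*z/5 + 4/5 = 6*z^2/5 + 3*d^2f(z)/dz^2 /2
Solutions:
 f(z) = C1 + C2*z - z^4/15 + 8*z^3/45 + 4*z^2/15


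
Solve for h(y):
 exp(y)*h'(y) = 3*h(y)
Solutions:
 h(y) = C1*exp(-3*exp(-y))


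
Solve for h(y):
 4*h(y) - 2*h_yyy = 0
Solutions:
 h(y) = C3*exp(2^(1/3)*y) + (C1*sin(2^(1/3)*sqrt(3)*y/2) + C2*cos(2^(1/3)*sqrt(3)*y/2))*exp(-2^(1/3)*y/2)


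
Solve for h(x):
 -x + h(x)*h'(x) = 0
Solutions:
 h(x) = -sqrt(C1 + x^2)
 h(x) = sqrt(C1 + x^2)


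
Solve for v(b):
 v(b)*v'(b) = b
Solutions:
 v(b) = -sqrt(C1 + b^2)
 v(b) = sqrt(C1 + b^2)


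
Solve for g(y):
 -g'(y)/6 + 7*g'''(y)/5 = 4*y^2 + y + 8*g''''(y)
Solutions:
 g(y) = C1 + C2*exp(y*(49/(60*sqrt(86570) + 17657)^(1/3) + 14 + (60*sqrt(86570) + 17657)^(1/3))/240)*sin(sqrt(3)*y*(-(60*sqrt(86570) + 17657)^(1/3) + 49/(60*sqrt(86570) + 17657)^(1/3))/240) + C3*exp(y*(49/(60*sqrt(86570) + 17657)^(1/3) + 14 + (60*sqrt(86570) + 17657)^(1/3))/240)*cos(sqrt(3)*y*(-(60*sqrt(86570) + 17657)^(1/3) + 49/(60*sqrt(86570) + 17657)^(1/3))/240) + C4*exp(y*(-(60*sqrt(86570) + 17657)^(1/3) - 49/(60*sqrt(86570) + 17657)^(1/3) + 7)/120) - 8*y^3 - 3*y^2 - 2016*y/5


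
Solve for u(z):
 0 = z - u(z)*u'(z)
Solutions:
 u(z) = -sqrt(C1 + z^2)
 u(z) = sqrt(C1 + z^2)


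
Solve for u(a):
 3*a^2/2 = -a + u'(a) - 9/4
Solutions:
 u(a) = C1 + a^3/2 + a^2/2 + 9*a/4


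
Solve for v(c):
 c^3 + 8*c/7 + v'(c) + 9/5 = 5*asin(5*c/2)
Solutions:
 v(c) = C1 - c^4/4 - 4*c^2/7 + 5*c*asin(5*c/2) - 9*c/5 + sqrt(4 - 25*c^2)


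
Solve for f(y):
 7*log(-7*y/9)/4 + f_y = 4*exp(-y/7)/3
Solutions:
 f(y) = C1 - 7*y*log(-y)/4 + 7*y*(-log(7) + 1 + 2*log(3))/4 - 28*exp(-y/7)/3


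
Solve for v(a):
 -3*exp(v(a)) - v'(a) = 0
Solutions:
 v(a) = log(1/(C1 + 3*a))


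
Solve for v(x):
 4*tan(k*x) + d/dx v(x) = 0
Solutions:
 v(x) = C1 - 4*Piecewise((-log(cos(k*x))/k, Ne(k, 0)), (0, True))


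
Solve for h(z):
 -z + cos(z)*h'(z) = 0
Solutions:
 h(z) = C1 + Integral(z/cos(z), z)


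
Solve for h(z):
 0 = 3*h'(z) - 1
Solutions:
 h(z) = C1 + z/3


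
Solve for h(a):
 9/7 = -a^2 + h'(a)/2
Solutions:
 h(a) = C1 + 2*a^3/3 + 18*a/7


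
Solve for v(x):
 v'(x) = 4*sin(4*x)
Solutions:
 v(x) = C1 - cos(4*x)


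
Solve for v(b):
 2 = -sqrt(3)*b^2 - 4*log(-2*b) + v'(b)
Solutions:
 v(b) = C1 + sqrt(3)*b^3/3 + 4*b*log(-b) + 2*b*(-1 + 2*log(2))


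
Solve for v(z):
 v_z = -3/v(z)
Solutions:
 v(z) = -sqrt(C1 - 6*z)
 v(z) = sqrt(C1 - 6*z)


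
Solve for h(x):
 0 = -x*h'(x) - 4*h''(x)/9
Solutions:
 h(x) = C1 + C2*erf(3*sqrt(2)*x/4)


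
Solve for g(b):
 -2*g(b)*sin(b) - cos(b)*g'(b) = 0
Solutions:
 g(b) = C1*cos(b)^2


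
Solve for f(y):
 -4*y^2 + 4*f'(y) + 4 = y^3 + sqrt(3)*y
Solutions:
 f(y) = C1 + y^4/16 + y^3/3 + sqrt(3)*y^2/8 - y


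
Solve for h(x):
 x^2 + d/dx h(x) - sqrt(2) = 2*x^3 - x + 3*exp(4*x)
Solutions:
 h(x) = C1 + x^4/2 - x^3/3 - x^2/2 + sqrt(2)*x + 3*exp(4*x)/4


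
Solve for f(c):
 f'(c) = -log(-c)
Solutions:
 f(c) = C1 - c*log(-c) + c


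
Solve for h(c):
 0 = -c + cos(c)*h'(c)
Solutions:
 h(c) = C1 + Integral(c/cos(c), c)


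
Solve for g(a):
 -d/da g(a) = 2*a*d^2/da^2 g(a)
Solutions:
 g(a) = C1 + C2*sqrt(a)


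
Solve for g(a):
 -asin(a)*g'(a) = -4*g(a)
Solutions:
 g(a) = C1*exp(4*Integral(1/asin(a), a))


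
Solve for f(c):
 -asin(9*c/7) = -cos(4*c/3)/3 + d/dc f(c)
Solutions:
 f(c) = C1 - c*asin(9*c/7) - sqrt(49 - 81*c^2)/9 + sin(4*c/3)/4


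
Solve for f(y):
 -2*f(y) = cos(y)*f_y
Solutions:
 f(y) = C1*(sin(y) - 1)/(sin(y) + 1)


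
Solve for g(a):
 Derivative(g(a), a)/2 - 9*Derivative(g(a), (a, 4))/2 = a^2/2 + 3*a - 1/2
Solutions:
 g(a) = C1 + C4*exp(3^(1/3)*a/3) + a^3/3 + 3*a^2 - a + (C2*sin(3^(5/6)*a/6) + C3*cos(3^(5/6)*a/6))*exp(-3^(1/3)*a/6)


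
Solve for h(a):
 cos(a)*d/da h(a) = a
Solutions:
 h(a) = C1 + Integral(a/cos(a), a)


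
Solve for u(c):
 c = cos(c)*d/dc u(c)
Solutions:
 u(c) = C1 + Integral(c/cos(c), c)


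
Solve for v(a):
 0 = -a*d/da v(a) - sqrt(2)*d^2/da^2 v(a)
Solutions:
 v(a) = C1 + C2*erf(2^(1/4)*a/2)


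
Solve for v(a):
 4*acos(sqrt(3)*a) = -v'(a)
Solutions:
 v(a) = C1 - 4*a*acos(sqrt(3)*a) + 4*sqrt(3)*sqrt(1 - 3*a^2)/3


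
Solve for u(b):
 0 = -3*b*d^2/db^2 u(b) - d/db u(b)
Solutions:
 u(b) = C1 + C2*b^(2/3)


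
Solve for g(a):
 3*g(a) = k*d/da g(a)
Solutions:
 g(a) = C1*exp(3*a/k)


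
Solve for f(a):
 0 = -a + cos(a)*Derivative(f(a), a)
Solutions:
 f(a) = C1 + Integral(a/cos(a), a)


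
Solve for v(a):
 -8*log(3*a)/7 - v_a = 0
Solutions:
 v(a) = C1 - 8*a*log(a)/7 - 8*a*log(3)/7 + 8*a/7


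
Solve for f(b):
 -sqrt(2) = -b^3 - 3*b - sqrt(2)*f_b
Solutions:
 f(b) = C1 - sqrt(2)*b^4/8 - 3*sqrt(2)*b^2/4 + b


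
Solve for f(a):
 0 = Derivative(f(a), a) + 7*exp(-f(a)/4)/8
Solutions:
 f(a) = 4*log(C1 - 7*a/32)


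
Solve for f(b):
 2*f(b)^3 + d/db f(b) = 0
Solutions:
 f(b) = -sqrt(2)*sqrt(-1/(C1 - 2*b))/2
 f(b) = sqrt(2)*sqrt(-1/(C1 - 2*b))/2


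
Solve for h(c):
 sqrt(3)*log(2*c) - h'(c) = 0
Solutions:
 h(c) = C1 + sqrt(3)*c*log(c) - sqrt(3)*c + sqrt(3)*c*log(2)


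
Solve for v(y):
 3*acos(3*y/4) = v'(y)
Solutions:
 v(y) = C1 + 3*y*acos(3*y/4) - sqrt(16 - 9*y^2)


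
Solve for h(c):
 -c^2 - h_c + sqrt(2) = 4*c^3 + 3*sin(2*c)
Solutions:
 h(c) = C1 - c^4 - c^3/3 + sqrt(2)*c + 3*cos(2*c)/2


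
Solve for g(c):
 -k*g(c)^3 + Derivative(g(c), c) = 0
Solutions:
 g(c) = -sqrt(2)*sqrt(-1/(C1 + c*k))/2
 g(c) = sqrt(2)*sqrt(-1/(C1 + c*k))/2


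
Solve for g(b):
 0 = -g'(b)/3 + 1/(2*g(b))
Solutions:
 g(b) = -sqrt(C1 + 3*b)
 g(b) = sqrt(C1 + 3*b)


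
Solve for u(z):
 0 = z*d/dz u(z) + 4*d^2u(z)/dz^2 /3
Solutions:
 u(z) = C1 + C2*erf(sqrt(6)*z/4)


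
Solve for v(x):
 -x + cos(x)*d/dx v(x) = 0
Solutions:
 v(x) = C1 + Integral(x/cos(x), x)


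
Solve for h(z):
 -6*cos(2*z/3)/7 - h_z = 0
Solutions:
 h(z) = C1 - 9*sin(2*z/3)/7


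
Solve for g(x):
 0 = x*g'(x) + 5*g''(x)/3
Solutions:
 g(x) = C1 + C2*erf(sqrt(30)*x/10)


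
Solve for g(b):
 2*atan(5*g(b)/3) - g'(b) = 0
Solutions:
 Integral(1/atan(5*_y/3), (_y, g(b))) = C1 + 2*b


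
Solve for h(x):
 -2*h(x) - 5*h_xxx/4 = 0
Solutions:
 h(x) = C3*exp(-2*5^(2/3)*x/5) + (C1*sin(sqrt(3)*5^(2/3)*x/5) + C2*cos(sqrt(3)*5^(2/3)*x/5))*exp(5^(2/3)*x/5)


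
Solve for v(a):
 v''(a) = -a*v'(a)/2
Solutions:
 v(a) = C1 + C2*erf(a/2)


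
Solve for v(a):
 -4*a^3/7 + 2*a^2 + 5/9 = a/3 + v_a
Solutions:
 v(a) = C1 - a^4/7 + 2*a^3/3 - a^2/6 + 5*a/9


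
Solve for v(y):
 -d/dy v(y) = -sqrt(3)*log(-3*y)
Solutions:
 v(y) = C1 + sqrt(3)*y*log(-y) + sqrt(3)*y*(-1 + log(3))


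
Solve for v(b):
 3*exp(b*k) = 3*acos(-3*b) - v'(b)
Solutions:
 v(b) = C1 + 3*b*acos(-3*b) + sqrt(1 - 9*b^2) - 3*Piecewise((exp(b*k)/k, Ne(k, 0)), (b, True))


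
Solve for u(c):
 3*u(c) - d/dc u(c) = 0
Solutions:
 u(c) = C1*exp(3*c)


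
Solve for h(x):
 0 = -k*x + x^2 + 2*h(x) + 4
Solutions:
 h(x) = k*x/2 - x^2/2 - 2


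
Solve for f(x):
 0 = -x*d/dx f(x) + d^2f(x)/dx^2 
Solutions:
 f(x) = C1 + C2*erfi(sqrt(2)*x/2)


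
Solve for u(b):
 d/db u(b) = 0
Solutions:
 u(b) = C1


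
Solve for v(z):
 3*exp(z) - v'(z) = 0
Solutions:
 v(z) = C1 + 3*exp(z)


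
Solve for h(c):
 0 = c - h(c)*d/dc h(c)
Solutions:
 h(c) = -sqrt(C1 + c^2)
 h(c) = sqrt(C1 + c^2)


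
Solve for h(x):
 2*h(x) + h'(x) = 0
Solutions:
 h(x) = C1*exp(-2*x)


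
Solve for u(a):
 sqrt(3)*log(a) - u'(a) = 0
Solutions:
 u(a) = C1 + sqrt(3)*a*log(a) - sqrt(3)*a


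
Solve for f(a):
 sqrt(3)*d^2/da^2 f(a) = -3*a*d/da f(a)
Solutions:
 f(a) = C1 + C2*erf(sqrt(2)*3^(1/4)*a/2)


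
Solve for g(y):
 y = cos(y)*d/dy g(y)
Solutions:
 g(y) = C1 + Integral(y/cos(y), y)


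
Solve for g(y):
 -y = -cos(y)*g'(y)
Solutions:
 g(y) = C1 + Integral(y/cos(y), y)


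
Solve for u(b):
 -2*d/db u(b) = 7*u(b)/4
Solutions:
 u(b) = C1*exp(-7*b/8)


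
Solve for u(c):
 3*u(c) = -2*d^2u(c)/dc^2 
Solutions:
 u(c) = C1*sin(sqrt(6)*c/2) + C2*cos(sqrt(6)*c/2)


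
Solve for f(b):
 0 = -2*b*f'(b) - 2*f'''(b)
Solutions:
 f(b) = C1 + Integral(C2*airyai(-b) + C3*airybi(-b), b)


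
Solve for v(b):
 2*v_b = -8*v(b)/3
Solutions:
 v(b) = C1*exp(-4*b/3)


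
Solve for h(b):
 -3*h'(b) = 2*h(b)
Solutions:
 h(b) = C1*exp(-2*b/3)


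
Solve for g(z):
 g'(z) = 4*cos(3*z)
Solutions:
 g(z) = C1 + 4*sin(3*z)/3


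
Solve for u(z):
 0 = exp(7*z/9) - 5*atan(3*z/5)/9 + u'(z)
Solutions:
 u(z) = C1 + 5*z*atan(3*z/5)/9 - 9*exp(7*z/9)/7 - 25*log(9*z^2 + 25)/54


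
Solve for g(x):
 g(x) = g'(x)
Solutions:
 g(x) = C1*exp(x)


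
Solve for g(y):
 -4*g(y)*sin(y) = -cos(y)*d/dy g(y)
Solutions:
 g(y) = C1/cos(y)^4


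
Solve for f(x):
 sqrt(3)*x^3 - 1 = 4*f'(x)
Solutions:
 f(x) = C1 + sqrt(3)*x^4/16 - x/4


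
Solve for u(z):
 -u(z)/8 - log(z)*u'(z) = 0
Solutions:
 u(z) = C1*exp(-li(z)/8)


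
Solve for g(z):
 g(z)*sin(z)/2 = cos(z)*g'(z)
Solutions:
 g(z) = C1/sqrt(cos(z))


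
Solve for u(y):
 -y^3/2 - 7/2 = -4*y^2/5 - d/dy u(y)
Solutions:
 u(y) = C1 + y^4/8 - 4*y^3/15 + 7*y/2


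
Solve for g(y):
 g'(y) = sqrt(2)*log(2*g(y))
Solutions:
 -sqrt(2)*Integral(1/(log(_y) + log(2)), (_y, g(y)))/2 = C1 - y


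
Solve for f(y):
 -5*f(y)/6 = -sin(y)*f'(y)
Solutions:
 f(y) = C1*(cos(y) - 1)^(5/12)/(cos(y) + 1)^(5/12)


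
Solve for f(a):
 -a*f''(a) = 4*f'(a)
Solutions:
 f(a) = C1 + C2/a^3


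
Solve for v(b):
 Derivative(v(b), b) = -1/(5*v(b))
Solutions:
 v(b) = -sqrt(C1 - 10*b)/5
 v(b) = sqrt(C1 - 10*b)/5


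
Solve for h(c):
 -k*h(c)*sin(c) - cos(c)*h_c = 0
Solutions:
 h(c) = C1*exp(k*log(cos(c)))


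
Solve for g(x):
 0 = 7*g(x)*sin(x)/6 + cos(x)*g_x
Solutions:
 g(x) = C1*cos(x)^(7/6)


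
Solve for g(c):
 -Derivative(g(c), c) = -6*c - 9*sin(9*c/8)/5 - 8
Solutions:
 g(c) = C1 + 3*c^2 + 8*c - 8*cos(9*c/8)/5


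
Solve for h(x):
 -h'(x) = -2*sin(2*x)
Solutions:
 h(x) = C1 - cos(2*x)


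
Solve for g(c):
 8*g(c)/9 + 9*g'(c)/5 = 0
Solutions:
 g(c) = C1*exp(-40*c/81)


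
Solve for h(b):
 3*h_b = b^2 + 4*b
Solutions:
 h(b) = C1 + b^3/9 + 2*b^2/3


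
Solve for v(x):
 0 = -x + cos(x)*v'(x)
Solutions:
 v(x) = C1 + Integral(x/cos(x), x)


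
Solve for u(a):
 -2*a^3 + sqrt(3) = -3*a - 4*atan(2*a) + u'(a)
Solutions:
 u(a) = C1 - a^4/2 + 3*a^2/2 + 4*a*atan(2*a) + sqrt(3)*a - log(4*a^2 + 1)


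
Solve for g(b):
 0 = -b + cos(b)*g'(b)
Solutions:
 g(b) = C1 + Integral(b/cos(b), b)


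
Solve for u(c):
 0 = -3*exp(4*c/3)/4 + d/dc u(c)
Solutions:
 u(c) = C1 + 9*exp(4*c/3)/16


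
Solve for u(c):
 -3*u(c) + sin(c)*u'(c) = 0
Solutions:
 u(c) = C1*(cos(c) - 1)^(3/2)/(cos(c) + 1)^(3/2)


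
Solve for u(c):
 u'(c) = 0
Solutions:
 u(c) = C1


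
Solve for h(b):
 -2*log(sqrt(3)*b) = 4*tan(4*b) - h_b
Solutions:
 h(b) = C1 + 2*b*log(b) - 2*b + b*log(3) - log(cos(4*b))


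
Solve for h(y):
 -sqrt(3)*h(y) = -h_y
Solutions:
 h(y) = C1*exp(sqrt(3)*y)


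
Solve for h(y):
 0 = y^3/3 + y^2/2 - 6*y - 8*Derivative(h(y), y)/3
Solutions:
 h(y) = C1 + y^4/32 + y^3/16 - 9*y^2/8


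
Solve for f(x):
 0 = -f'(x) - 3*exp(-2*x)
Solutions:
 f(x) = C1 + 3*exp(-2*x)/2


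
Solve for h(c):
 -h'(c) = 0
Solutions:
 h(c) = C1


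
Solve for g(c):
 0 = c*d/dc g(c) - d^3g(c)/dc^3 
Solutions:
 g(c) = C1 + Integral(C2*airyai(c) + C3*airybi(c), c)


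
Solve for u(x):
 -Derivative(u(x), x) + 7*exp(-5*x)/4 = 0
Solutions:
 u(x) = C1 - 7*exp(-5*x)/20


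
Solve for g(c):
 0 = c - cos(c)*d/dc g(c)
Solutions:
 g(c) = C1 + Integral(c/cos(c), c)


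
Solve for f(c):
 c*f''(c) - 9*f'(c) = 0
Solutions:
 f(c) = C1 + C2*c^10


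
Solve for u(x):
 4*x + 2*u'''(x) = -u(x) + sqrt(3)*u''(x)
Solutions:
 u(x) = C1*exp(x*(3^(2/3)/(-sqrt(3) + sqrt(-3 + (18 - sqrt(3))^2) + 18)^(1/3) + 2*sqrt(3) + 3^(1/3)*(-sqrt(3) + sqrt(-3 + (18 - sqrt(3))^2) + 18)^(1/3))/12)*sin(3^(1/6)*x*(-3^(2/3)*(-sqrt(3) + sqrt(-3 + (18 - sqrt(3))^2) + 18)^(1/3) + 3/(-sqrt(3) + sqrt(-3 + (18 - sqrt(3))^2) + 18)^(1/3))/12) + C2*exp(x*(3^(2/3)/(-sqrt(3) + sqrt(-3 + (18 - sqrt(3))^2) + 18)^(1/3) + 2*sqrt(3) + 3^(1/3)*(-sqrt(3) + sqrt(-3 + (18 - sqrt(3))^2) + 18)^(1/3))/12)*cos(3^(1/6)*x*(-3^(2/3)*(-sqrt(3) + sqrt(-3 + (18 - sqrt(3))^2) + 18)^(1/3) + 3/(-sqrt(3) + sqrt(-3 + (18 - sqrt(3))^2) + 18)^(1/3))/12) + C3*exp(x*(-3^(1/3)*(-sqrt(3) + sqrt(-3 + (18 - sqrt(3))^2) + 18)^(1/3) - 3^(2/3)/(-sqrt(3) + sqrt(-3 + (18 - sqrt(3))^2) + 18)^(1/3) + sqrt(3))/6) - 4*x


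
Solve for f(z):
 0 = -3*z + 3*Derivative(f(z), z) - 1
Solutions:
 f(z) = C1 + z^2/2 + z/3


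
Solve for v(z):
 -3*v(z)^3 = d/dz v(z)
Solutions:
 v(z) = -sqrt(2)*sqrt(-1/(C1 - 3*z))/2
 v(z) = sqrt(2)*sqrt(-1/(C1 - 3*z))/2


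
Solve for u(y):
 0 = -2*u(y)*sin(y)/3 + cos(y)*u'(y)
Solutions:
 u(y) = C1/cos(y)^(2/3)


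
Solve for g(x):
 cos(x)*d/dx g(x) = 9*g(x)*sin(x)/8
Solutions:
 g(x) = C1/cos(x)^(9/8)


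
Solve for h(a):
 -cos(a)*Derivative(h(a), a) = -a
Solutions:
 h(a) = C1 + Integral(a/cos(a), a)


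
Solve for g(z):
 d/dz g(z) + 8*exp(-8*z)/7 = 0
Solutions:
 g(z) = C1 + exp(-8*z)/7


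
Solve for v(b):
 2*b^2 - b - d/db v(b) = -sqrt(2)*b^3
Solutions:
 v(b) = C1 + sqrt(2)*b^4/4 + 2*b^3/3 - b^2/2


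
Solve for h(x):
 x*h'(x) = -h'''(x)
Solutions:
 h(x) = C1 + Integral(C2*airyai(-x) + C3*airybi(-x), x)


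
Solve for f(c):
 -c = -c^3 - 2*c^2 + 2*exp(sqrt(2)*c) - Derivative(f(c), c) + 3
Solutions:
 f(c) = C1 - c^4/4 - 2*c^3/3 + c^2/2 + 3*c + sqrt(2)*exp(sqrt(2)*c)


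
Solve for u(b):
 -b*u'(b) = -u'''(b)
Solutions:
 u(b) = C1 + Integral(C2*airyai(b) + C3*airybi(b), b)


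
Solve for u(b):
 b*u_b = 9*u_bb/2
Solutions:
 u(b) = C1 + C2*erfi(b/3)


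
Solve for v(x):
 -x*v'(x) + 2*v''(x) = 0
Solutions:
 v(x) = C1 + C2*erfi(x/2)


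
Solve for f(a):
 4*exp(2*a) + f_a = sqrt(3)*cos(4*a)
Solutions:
 f(a) = C1 - 2*exp(2*a) + sqrt(3)*sin(4*a)/4


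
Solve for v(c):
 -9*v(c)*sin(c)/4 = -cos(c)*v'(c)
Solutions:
 v(c) = C1/cos(c)^(9/4)


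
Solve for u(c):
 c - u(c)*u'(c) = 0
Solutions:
 u(c) = -sqrt(C1 + c^2)
 u(c) = sqrt(C1 + c^2)


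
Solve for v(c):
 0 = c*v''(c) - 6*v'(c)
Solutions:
 v(c) = C1 + C2*c^7


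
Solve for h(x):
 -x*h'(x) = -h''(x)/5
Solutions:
 h(x) = C1 + C2*erfi(sqrt(10)*x/2)


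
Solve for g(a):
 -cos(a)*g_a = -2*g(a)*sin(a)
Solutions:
 g(a) = C1/cos(a)^2


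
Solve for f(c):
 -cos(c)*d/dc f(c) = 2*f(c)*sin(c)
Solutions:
 f(c) = C1*cos(c)^2


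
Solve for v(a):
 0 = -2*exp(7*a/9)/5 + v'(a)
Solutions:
 v(a) = C1 + 18*exp(7*a/9)/35


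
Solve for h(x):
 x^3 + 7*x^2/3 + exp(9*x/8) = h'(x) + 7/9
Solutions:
 h(x) = C1 + x^4/4 + 7*x^3/9 - 7*x/9 + 8*exp(9*x/8)/9


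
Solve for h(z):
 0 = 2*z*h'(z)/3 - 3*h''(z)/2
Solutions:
 h(z) = C1 + C2*erfi(sqrt(2)*z/3)


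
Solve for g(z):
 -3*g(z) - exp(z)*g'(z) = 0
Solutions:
 g(z) = C1*exp(3*exp(-z))


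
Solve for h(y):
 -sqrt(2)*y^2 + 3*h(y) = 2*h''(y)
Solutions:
 h(y) = C1*exp(-sqrt(6)*y/2) + C2*exp(sqrt(6)*y/2) + sqrt(2)*y^2/3 + 4*sqrt(2)/9


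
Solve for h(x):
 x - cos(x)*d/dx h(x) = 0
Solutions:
 h(x) = C1 + Integral(x/cos(x), x)


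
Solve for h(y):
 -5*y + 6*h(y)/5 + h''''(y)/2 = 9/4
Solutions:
 h(y) = 25*y/6 + (C1*sin(3^(1/4)*5^(3/4)*y/5) + C2*cos(3^(1/4)*5^(3/4)*y/5))*exp(-3^(1/4)*5^(3/4)*y/5) + (C3*sin(3^(1/4)*5^(3/4)*y/5) + C4*cos(3^(1/4)*5^(3/4)*y/5))*exp(3^(1/4)*5^(3/4)*y/5) + 15/8


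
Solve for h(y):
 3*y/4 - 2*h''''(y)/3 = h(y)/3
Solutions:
 h(y) = 9*y/4 + (C1*sin(2^(1/4)*y/2) + C2*cos(2^(1/4)*y/2))*exp(-2^(1/4)*y/2) + (C3*sin(2^(1/4)*y/2) + C4*cos(2^(1/4)*y/2))*exp(2^(1/4)*y/2)


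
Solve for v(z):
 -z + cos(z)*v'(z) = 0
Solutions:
 v(z) = C1 + Integral(z/cos(z), z)


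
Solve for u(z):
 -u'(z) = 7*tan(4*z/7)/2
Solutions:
 u(z) = C1 + 49*log(cos(4*z/7))/8


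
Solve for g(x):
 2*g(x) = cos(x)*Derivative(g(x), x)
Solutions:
 g(x) = C1*(sin(x) + 1)/(sin(x) - 1)


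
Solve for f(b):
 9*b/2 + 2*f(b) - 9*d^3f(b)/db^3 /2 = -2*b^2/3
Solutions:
 f(b) = C3*exp(2^(2/3)*3^(1/3)*b/3) - b^2/3 - 9*b/4 + (C1*sin(2^(2/3)*3^(5/6)*b/6) + C2*cos(2^(2/3)*3^(5/6)*b/6))*exp(-2^(2/3)*3^(1/3)*b/6)


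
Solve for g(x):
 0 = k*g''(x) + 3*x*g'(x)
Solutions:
 g(x) = C1 + C2*sqrt(k)*erf(sqrt(6)*x*sqrt(1/k)/2)


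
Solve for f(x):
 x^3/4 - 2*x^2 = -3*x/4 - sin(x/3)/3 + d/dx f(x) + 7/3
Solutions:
 f(x) = C1 + x^4/16 - 2*x^3/3 + 3*x^2/8 - 7*x/3 - cos(x/3)


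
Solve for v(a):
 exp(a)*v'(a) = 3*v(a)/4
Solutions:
 v(a) = C1*exp(-3*exp(-a)/4)


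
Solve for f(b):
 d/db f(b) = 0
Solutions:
 f(b) = C1


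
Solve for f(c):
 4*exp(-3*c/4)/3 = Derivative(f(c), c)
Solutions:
 f(c) = C1 - 16*exp(-3*c/4)/9


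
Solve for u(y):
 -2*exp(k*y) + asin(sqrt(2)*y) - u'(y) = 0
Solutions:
 u(y) = C1 + y*asin(sqrt(2)*y) + sqrt(2)*sqrt(1 - 2*y^2)/2 - 2*Piecewise((exp(k*y)/k, Ne(k, 0)), (y, True))


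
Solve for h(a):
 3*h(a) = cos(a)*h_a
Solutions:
 h(a) = C1*(sin(a) + 1)^(3/2)/(sin(a) - 1)^(3/2)


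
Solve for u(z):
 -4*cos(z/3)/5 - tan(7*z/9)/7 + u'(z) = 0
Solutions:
 u(z) = C1 - 9*log(cos(7*z/9))/49 + 12*sin(z/3)/5


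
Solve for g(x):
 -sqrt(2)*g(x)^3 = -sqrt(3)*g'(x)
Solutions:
 g(x) = -sqrt(6)*sqrt(-1/(C1 + sqrt(6)*x))/2
 g(x) = sqrt(6)*sqrt(-1/(C1 + sqrt(6)*x))/2


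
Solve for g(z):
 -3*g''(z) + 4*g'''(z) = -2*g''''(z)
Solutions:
 g(z) = C1 + C2*z + C3*exp(-z*(1 + sqrt(10)/2)) + C4*exp(z*(-1 + sqrt(10)/2))


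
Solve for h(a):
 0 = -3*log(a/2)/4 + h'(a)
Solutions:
 h(a) = C1 + 3*a*log(a)/4 - 3*a/4 - 3*a*log(2)/4


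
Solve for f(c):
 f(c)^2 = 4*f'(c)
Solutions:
 f(c) = -4/(C1 + c)


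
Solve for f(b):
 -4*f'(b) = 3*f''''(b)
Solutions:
 f(b) = C1 + C4*exp(-6^(2/3)*b/3) + (C2*sin(2^(2/3)*3^(1/6)*b/2) + C3*cos(2^(2/3)*3^(1/6)*b/2))*exp(6^(2/3)*b/6)


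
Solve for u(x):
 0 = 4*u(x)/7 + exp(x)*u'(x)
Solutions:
 u(x) = C1*exp(4*exp(-x)/7)


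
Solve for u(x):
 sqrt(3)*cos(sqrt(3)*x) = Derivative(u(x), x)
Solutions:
 u(x) = C1 + sin(sqrt(3)*x)


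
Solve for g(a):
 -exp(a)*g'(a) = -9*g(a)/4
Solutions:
 g(a) = C1*exp(-9*exp(-a)/4)


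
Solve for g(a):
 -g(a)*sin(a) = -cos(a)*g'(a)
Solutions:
 g(a) = C1/cos(a)


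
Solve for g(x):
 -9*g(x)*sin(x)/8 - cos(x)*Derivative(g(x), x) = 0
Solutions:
 g(x) = C1*cos(x)^(9/8)


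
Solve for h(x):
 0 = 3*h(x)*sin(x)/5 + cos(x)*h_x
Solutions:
 h(x) = C1*cos(x)^(3/5)


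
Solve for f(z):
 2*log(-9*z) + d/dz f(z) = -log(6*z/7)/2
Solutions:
 f(z) = C1 - 5*z*log(z)/2 + z*(-log(486) + log(42)/2 + 5/2 - 2*I*pi)


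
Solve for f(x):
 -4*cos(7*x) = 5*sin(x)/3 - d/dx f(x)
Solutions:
 f(x) = C1 + 4*sin(7*x)/7 - 5*cos(x)/3


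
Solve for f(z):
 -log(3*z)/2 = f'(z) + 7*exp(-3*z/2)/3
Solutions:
 f(z) = C1 - z*log(z)/2 + z*(1 - log(3))/2 + 14*exp(-3*z/2)/9


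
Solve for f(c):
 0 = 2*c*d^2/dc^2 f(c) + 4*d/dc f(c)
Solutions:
 f(c) = C1 + C2/c


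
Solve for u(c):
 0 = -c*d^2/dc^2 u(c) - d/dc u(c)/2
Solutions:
 u(c) = C1 + C2*sqrt(c)


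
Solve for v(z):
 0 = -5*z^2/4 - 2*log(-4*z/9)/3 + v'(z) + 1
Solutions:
 v(z) = C1 + 5*z^3/12 + 2*z*log(-z)/3 + z*(-5 - 4*log(3) + 4*log(2))/3


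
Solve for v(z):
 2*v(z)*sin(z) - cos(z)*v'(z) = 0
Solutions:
 v(z) = C1/cos(z)^2


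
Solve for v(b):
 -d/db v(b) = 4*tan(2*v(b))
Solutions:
 v(b) = -asin(C1*exp(-8*b))/2 + pi/2
 v(b) = asin(C1*exp(-8*b))/2


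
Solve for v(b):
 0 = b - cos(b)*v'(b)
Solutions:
 v(b) = C1 + Integral(b/cos(b), b)


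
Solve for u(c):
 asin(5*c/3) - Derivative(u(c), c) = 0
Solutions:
 u(c) = C1 + c*asin(5*c/3) + sqrt(9 - 25*c^2)/5


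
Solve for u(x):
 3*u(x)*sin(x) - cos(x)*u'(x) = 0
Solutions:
 u(x) = C1/cos(x)^3


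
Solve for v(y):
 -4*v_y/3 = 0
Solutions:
 v(y) = C1


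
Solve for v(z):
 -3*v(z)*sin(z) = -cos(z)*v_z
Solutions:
 v(z) = C1/cos(z)^3


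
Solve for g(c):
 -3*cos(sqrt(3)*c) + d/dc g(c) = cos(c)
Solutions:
 g(c) = C1 + sin(c) + sqrt(3)*sin(sqrt(3)*c)


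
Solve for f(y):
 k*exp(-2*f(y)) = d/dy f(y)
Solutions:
 f(y) = log(-sqrt(C1 + 2*k*y))
 f(y) = log(C1 + 2*k*y)/2


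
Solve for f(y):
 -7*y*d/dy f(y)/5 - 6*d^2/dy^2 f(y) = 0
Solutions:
 f(y) = C1 + C2*erf(sqrt(105)*y/30)


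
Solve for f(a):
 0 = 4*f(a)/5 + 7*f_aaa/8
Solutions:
 f(a) = C3*exp(-2*70^(2/3)*a/35) + (C1*sin(sqrt(3)*70^(2/3)*a/35) + C2*cos(sqrt(3)*70^(2/3)*a/35))*exp(70^(2/3)*a/35)


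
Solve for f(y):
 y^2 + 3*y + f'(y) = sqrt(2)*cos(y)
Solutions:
 f(y) = C1 - y^3/3 - 3*y^2/2 + sqrt(2)*sin(y)


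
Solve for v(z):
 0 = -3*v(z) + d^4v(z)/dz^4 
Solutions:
 v(z) = C1*exp(-3^(1/4)*z) + C2*exp(3^(1/4)*z) + C3*sin(3^(1/4)*z) + C4*cos(3^(1/4)*z)


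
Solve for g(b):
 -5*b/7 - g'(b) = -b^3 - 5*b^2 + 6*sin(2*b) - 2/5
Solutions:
 g(b) = C1 + b^4/4 + 5*b^3/3 - 5*b^2/14 + 2*b/5 + 3*cos(2*b)


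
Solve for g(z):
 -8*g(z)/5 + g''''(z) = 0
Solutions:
 g(z) = C1*exp(-10^(3/4)*z/5) + C2*exp(10^(3/4)*z/5) + C3*sin(10^(3/4)*z/5) + C4*cos(10^(3/4)*z/5)


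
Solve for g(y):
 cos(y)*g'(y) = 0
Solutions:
 g(y) = C1


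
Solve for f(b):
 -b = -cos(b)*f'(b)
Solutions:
 f(b) = C1 + Integral(b/cos(b), b)


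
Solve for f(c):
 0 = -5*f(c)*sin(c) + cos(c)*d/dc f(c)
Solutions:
 f(c) = C1/cos(c)^5


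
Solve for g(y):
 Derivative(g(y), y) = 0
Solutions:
 g(y) = C1


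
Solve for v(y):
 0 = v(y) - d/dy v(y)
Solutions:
 v(y) = C1*exp(y)


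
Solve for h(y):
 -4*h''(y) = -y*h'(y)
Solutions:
 h(y) = C1 + C2*erfi(sqrt(2)*y/4)


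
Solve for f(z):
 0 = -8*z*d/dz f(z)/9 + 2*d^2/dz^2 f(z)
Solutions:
 f(z) = C1 + C2*erfi(sqrt(2)*z/3)


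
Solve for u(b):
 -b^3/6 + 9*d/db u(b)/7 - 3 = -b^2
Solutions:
 u(b) = C1 + 7*b^4/216 - 7*b^3/27 + 7*b/3


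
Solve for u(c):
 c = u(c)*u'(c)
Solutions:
 u(c) = -sqrt(C1 + c^2)
 u(c) = sqrt(C1 + c^2)


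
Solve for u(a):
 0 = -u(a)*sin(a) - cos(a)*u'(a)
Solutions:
 u(a) = C1*cos(a)


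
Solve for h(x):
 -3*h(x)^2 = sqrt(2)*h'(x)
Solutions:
 h(x) = 2/(C1 + 3*sqrt(2)*x)


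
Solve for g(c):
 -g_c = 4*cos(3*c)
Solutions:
 g(c) = C1 - 4*sin(3*c)/3


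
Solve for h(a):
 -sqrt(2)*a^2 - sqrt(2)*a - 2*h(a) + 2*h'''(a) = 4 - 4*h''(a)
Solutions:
 h(a) = C1*exp(-a) + C2*exp(a*(-1 + sqrt(5))/2) + C3*exp(-a*(1 + sqrt(5))/2) - sqrt(2)*a^2/2 - sqrt(2)*a/2 - 2*sqrt(2) - 2


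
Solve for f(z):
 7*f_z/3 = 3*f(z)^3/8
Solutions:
 f(z) = -2*sqrt(7)*sqrt(-1/(C1 + 9*z))
 f(z) = 2*sqrt(7)*sqrt(-1/(C1 + 9*z))


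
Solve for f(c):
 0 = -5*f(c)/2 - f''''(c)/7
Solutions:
 f(c) = (C1*sin(70^(1/4)*c/2) + C2*cos(70^(1/4)*c/2))*exp(-70^(1/4)*c/2) + (C3*sin(70^(1/4)*c/2) + C4*cos(70^(1/4)*c/2))*exp(70^(1/4)*c/2)


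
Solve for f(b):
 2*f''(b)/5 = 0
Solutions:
 f(b) = C1 + C2*b


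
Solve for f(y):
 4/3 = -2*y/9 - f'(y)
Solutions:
 f(y) = C1 - y^2/9 - 4*y/3


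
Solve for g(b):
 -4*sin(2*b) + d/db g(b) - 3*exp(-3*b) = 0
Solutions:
 g(b) = C1 - 2*cos(2*b) - exp(-3*b)


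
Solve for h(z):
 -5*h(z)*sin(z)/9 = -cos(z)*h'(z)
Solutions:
 h(z) = C1/cos(z)^(5/9)


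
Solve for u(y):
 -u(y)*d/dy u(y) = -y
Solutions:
 u(y) = -sqrt(C1 + y^2)
 u(y) = sqrt(C1 + y^2)


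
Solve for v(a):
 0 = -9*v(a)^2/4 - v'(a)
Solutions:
 v(a) = 4/(C1 + 9*a)


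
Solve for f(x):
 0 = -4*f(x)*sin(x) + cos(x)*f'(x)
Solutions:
 f(x) = C1/cos(x)^4


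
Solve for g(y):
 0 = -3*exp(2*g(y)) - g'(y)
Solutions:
 g(y) = log(-sqrt(-1/(C1 - 3*y))) - log(2)/2
 g(y) = log(-1/(C1 - 3*y))/2 - log(2)/2


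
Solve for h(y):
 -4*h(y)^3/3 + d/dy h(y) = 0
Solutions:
 h(y) = -sqrt(6)*sqrt(-1/(C1 + 4*y))/2
 h(y) = sqrt(6)*sqrt(-1/(C1 + 4*y))/2


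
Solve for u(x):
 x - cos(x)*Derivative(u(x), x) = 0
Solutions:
 u(x) = C1 + Integral(x/cos(x), x)


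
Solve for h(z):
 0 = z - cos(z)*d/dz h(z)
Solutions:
 h(z) = C1 + Integral(z/cos(z), z)


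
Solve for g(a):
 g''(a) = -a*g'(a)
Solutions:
 g(a) = C1 + C2*erf(sqrt(2)*a/2)


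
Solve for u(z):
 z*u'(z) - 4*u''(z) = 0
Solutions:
 u(z) = C1 + C2*erfi(sqrt(2)*z/4)
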